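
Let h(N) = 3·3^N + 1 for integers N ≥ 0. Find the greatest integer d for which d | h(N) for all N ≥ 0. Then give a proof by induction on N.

d = 2

Computing the first values: h(0) = 4 and h(1) = 10; gcd(4, 10) = 2, so d ≤ 2.
We prove 2 | 3·3^N + 1 for all N ≥ 0 by induction on N.
When N = 0: h(0) = 4 = 2·(2), so 2 | h(0).
Suppose the result is true for N = p, i.e. 2 | h(p). Then
h(p+1) = 3·3^(p+1) + 1 = 3·(3·3^p + 1) - 2 = 3·h(p) - 2. The first term is divisible by 2 by the inductive hypothesis, and -2 is divisible by 2. Hence 2 | h(p+1).
By the principle of mathematical induction, the result holds for all N ≥ 0.
Therefore the largest such d is 2.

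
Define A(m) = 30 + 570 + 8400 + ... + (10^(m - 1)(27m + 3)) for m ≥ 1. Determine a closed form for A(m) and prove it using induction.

A(m) = 3·10^m·m

We claim A(m) = 3·10^m·m for all m ≥ 1.
Base step (m = 1): A(1) = 30, and the closed form gives 30. They agree.
Inductive step: suppose the statement holds for some k ≥ 1, so A(k) = 3·10^k·k.
Then A(k+1) = A(k) + (10^k(27k + 30)) = (3·10^k·k) + (10^k(27k + 30)).
Simplifying, A(k+1) = 30·10^k(k + 1) = 3·10^(k+1)·(k+1),
which is the closed form with m = k+1.
By the principle of mathematical induction, the result holds for all m ≥ 1.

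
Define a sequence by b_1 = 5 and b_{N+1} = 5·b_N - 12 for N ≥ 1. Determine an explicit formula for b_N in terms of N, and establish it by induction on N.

Computing the first terms: b_1 = 5, b_2 = 13, b_3 = 53. This suggests b_N = 2·5^(N - 1) + 3.
When N = 1: the formula gives 5 = 5 = b_1.
Inductive step: assume the claim holds for N = r, so b_r = 2·5^(r - 1) + 3.
Then b_{r+1} = 5·b_r - 12 = 5·(2·5^(r - 1) + 3) - 12 = 2·5^r + 3 = 2·5^((r+1) - 1) + 3,
which is the claimed formula at N = r+1.
Hence, by induction on N, the claim holds for every N ≥ 1.

b_N = 2·5^(N - 1) + 3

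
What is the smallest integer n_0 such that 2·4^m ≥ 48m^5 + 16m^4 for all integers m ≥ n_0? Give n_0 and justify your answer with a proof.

n_0 = 11

At m = 10: 2097152 < 4960000, so the inequality fails and n_0 ≥ 11. We prove 2·4^m ≥ 48m^5 + 16m^4 for all m ≥ 11.
Base step (m = 11): 2·4^m = 8388608 and 48m^5 + 16m^4 = 7964704, so 8388608 ≥ 7964704.
Inductive step: suppose the statement holds for some j ≥ 11, so 2·4^j ≥ 48j^5 + 16j^4.
Then 2·4^(j + 1) = 4·(2·4^j) ≥ 4·(48j^5 + 16j^4).
Also, for j ≥ 11 we have 4·(48j^5 + 16j^4) ≥ 48(j+1)^5 + 16(j+1)^4, since 4·(48j^5 + 16j^4) − (48(j+1)^5 + 16(j+1)^4) = 144j^5 - 192j^4 - 544j^3 - 576j^2 - 304j - 64, which is nonnegative for all j ≥ 11.
Combining, 2·4^(j + 1) ≥ 48(j+1)^5 + 16(j+1)^4.
Hence, by induction on m, the claim holds for every m ≥ 11.
Hence the smallest such n_0 is 11.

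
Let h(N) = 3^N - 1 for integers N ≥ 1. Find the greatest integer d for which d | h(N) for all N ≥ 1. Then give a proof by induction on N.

Computing the first values: h(1) = 2 and h(2) = 8; gcd(2, 8) = 2, so d ≤ 2.
We prove 2 | 3^N - 1 for all N ≥ 1 by induction on N.
Base case (N = 1): h(1) = 2 = 2·(1), so 2 | h(1).
For the inductive step, assume it holds for an arbitrary m ≥ 1, i.e. 2 | h(m). Then
3^{m+1} − 1^{m+1} = 3·3^m − 1·1^m = 3·(3^m − 1^m) + (2)·1^m. The first term is divisible by 2 by the inductive hypothesis, and the second term (2)·1^m is divisible by 2 since 2 | 2. Hence 2 | h(m+1).
By the principle of mathematical induction, the result holds for all N ≥ 1.
Therefore the largest such d is 2.

d = 2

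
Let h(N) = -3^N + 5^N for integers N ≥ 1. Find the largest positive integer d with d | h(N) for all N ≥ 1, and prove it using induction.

Computing the first values: h(1) = 2 and h(2) = 16; gcd(2, 16) = 2, so d ≤ 2.
We prove 2 | -3^N + 5^N for all N ≥ 1 by induction on N.
Base step (N = 1): h(1) = 2 = 2·(1), so 2 | h(1).
For the inductive step, assume it holds for an arbitrary j ≥ 1, i.e. 2 | h(j). Then
5^{j+1} − 3^{j+1} = 5·5^j − 3·3^j = 5·(5^j − 3^j) + (2)·3^j. The first term is divisible by 2 by the inductive hypothesis, and the second term (2)·3^j is divisible by 2 since 2 | 2. Hence 2 | h(j+1).
By the principle of mathematical induction, the result holds for all N ≥ 1.
Therefore the largest such d is 2.

d = 2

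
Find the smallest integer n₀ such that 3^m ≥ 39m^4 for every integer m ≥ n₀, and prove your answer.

At m = 12: 531441 < 808704, so the inequality fails and n₀ ≥ 13. We prove 3^m ≥ 39m^4 for all m ≥ 13.
When m = 13: 3^m = 1594323 and 39m^4 = 1113879, so 1594323 ≥ 1113879.
Inductive step: suppose the statement holds for some p ≥ 13, so 3^p ≥ 39p^4.
Then 3^(p + 1) = 3·(3^p) ≥ 3·(39p^4).
Also, for p ≥ 13 we have 3·(39p^4) ≥ 39(p+1)^4, since 3 ≥ (1 + 1/p)^4 for all p ≥ 13.
Combining, 3^(p + 1) ≥ 39(p+1)^4.
By the principle of mathematical induction, the result holds for all m ≥ 13.
Hence the smallest such n₀ is 13.

n₀ = 13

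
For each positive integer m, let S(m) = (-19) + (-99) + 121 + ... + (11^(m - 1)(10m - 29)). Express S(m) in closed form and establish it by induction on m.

S(m) = 11^m(m - 3) + 3

We claim S(m) = 11^m(m - 3) + 3 for all m ≥ 1.
When m = 1: S(1) = -19, and the closed form gives -19. They agree.
Inductive step: assume the claim holds for m = j, so S(j) = 11^j(j - 3) + 3.
Then S(j+1) = S(j) + (11^j(10j - 19)) = (11^j(j - 3) + 3) + (11^j(10j - 19)).
Simplifying, S(j+1) = 11·11^j·j - 22·11^j + 3 = 11^(j+1)((j+1) - 3) + 3,
which is the closed form with m = j+1.
Hence, by induction on m, the claim holds for every m ≥ 1.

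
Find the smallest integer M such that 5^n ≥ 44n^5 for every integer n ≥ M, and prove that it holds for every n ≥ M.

M = 10

At n = 9: 1953125 < 2598156, so the inequality fails and M ≥ 10. We prove 5^n ≥ 44n^5 for all n ≥ 10.
Base step (n = 10): 5^n = 9765625 and 44n^5 = 4400000, so 9765625 ≥ 4400000.
Inductive step: suppose the statement holds for some k ≥ 10, so 5^k ≥ 44k^5.
Then 5^(k + 1) = 5·(5^k) ≥ 5·(44k^5).
Also, for k ≥ 10 we have 5·(44k^5) ≥ 44(k+1)^5, since 5 ≥ (1 + 1/k)^5 for all k ≥ 10.
Combining, 5^(k + 1) ≥ 44(k+1)^5.
By the principle of mathematical induction, the result holds for all n ≥ 10.
Hence the smallest such M is 10.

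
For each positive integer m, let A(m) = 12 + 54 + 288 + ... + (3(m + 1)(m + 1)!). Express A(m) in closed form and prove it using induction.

A(m) = 3(m + 2)! - 6

We claim A(m) = 3(m + 2)! - 6 for all m ≥ 1.
For the base case m = 1: A(1) = 12, and the closed form gives 12. They agree.
Inductive step: suppose the statement holds for some k ≥ 1, so A(k) = 3(k + 2)! - 6.
Then A(k+1) = A(k) + (3(k + 2)(k + 2)!) = (3(k + 2)! - 6) + (3(k + 2)(k + 2)!).
Simplifying, A(k+1) = 3((k+1) + 2)! - 6,
which is the closed form with m = k+1.
By the principle of mathematical induction, the result holds for all m ≥ 1.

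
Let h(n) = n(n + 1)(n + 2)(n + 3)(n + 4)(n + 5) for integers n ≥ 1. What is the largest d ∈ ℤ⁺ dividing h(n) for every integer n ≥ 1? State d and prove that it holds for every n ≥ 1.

Computing the first values: h(1) = 720 and h(2) = 5040; gcd(720, 5040) = 720, so d ≤ 720.
We prove 720 | n(n + 1)(n + 2)(n + 3)(n + 4)(n + 5) for all n ≥ 1 by induction on n.
When n = 1: h(1) = 720 = 720·(1), so 720 | h(1).
Inductive step: assume the claim holds for n = p, i.e. 720 | h(p). Then
h(p+1) − h(p) = (p+1)·(p+2)·(p+3)·(p+4)·(p+5)·(p+6) − p·(p+1)·(p+2)·(p+3)·(p+4)·(p+5) = (p+1)·(p+2)·(p+3)·(p+4)·(p+5)·[(p+6) − p] = 6·(p+1)·(p+2)·(p+3)·(p+4)·(p+5). The product of 5 consecutive integers is divisible by (5)! = 120, so h(p+1) − h(p) is divisible by 6·120 = 720. By the inductive hypothesis 720 | h(p), hence 720 | h(p+1).
By the principle of mathematical induction, the result holds for all n ≥ 1.
Therefore the largest such d is 720.

d = 720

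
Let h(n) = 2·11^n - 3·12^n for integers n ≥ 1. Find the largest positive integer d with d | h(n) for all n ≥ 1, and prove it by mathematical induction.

d = 2

Computing the first values: h(1) = -14 and h(2) = -190; gcd(-14, -190) = 2, so d ≤ 2.
We prove 2 | 2·11^n - 3·12^n for all n ≥ 1 by induction on n.
Base step (n = 1): h(1) = -14 = 2·(-7), so 2 | h(1).
Inductive step: suppose the statement holds for some r ≥ 1, i.e. 2 | h(r). Then
h(r+1) − 12·h(r) = (2·11^(r+1) - 3·12^(r+1)) − 12·(2·11^r - 3·12^r) = (2)·11^r·(11 − 12) = (-2)·11^r. Since 2 | h(r) by the inductive hypothesis, 2 | 12·h(r); and 2 | -2 since -2 = 2·-1. Therefore 2 | h(r+1).
Hence, by induction on n, the claim holds for every n ≥ 1.
Therefore the largest such d is 2.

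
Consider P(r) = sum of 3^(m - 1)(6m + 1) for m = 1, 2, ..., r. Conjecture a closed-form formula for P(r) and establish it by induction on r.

P(r) = 3^r(3r - 1) + 1

We claim P(r) = 3^r(3r - 1) + 1 for all r ≥ 1.
For the base case r = 1: P(1) = 7, and the closed form gives 7. They agree.
Suppose the result is true for r = m, so P(m) = 3^m(3m - 1) + 1.
Then P(m+1) = P(m) + (3^m(6m + 7)) = (3^m(3m - 1) + 1) + (3^m(6m + 7)).
Simplifying, P(m+1) = 9·3^m·m + 6·3^m + 1 = 3^(m+1)(3(m+1) - 1) + 1,
which is the closed form with r = m+1.
Hence, by induction on r, the claim holds for every r ≥ 1.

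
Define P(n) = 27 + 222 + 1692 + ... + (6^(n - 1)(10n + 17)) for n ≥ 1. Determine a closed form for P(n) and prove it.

We claim P(n) = 6^n(2n + 3) - 3 for all n ≥ 1.
Base step (n = 1): P(1) = 27, and the closed form gives 27. They agree.
Inductive step: assume the claim holds for n = k, so P(k) = 6^k(2k + 3) - 3.
Then P(k+1) = P(k) + (6^k(10k + 27)) = (6^k(2k + 3) - 3) + (6^k(10k + 27)).
Simplifying, P(k+1) = 12·6^k·k + 30·6^k - 3 = 6^(k+1)(2(k+1) + 3) - 3,
which is the closed form with n = k+1.
This completes the induction.

P(n) = 6^n(2n + 3) - 3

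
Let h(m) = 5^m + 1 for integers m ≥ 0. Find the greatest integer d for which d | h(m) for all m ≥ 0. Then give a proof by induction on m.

Computing the first values: h(0) = 2 and h(1) = 6; gcd(2, 6) = 2, so d ≤ 2.
We prove 2 | 5^m + 1 for all m ≥ 0 by induction on m.
Base step (m = 0): h(0) = 2 = 2·(1), so 2 | h(0).
Suppose the result is true for m = p, i.e. 2 | h(p). Then
h(p+1) = 5^(p+1) + 1 = 5·(5^p + 1) - 4 = 5·h(p) - 4. The first term is divisible by 2 by the inductive hypothesis, and -4 is divisible by 2. Hence 2 | h(p+1).
By induction, the statement is established for all m ≥ 0.
Therefore the largest such d is 2.

d = 2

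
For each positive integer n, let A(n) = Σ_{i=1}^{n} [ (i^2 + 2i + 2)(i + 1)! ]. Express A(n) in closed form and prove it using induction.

A(n) = (n + 1)(n + 2)! - 2

We claim A(n) = (n + 1)(n + 2)! - 2 for all n ≥ 1.
Base case (n = 1): A(1) = 10, and the closed form gives 10. They agree.
Inductive step: assume the claim holds for n = i, so A(i) = (i + 1)(i + 2)! - 2.
Then A(i+1) = A(i) + ((i^2 + 4i + 5)(i + 2)!) = ((i + 1)(i + 2)! - 2) + ((i^2 + 4i + 5)(i + 2)!).
Simplifying, A(i+1) = ((i+1) + 1)((i+1) + 2)! - 2,
which is the closed form with n = i+1.
Hence, by induction on n, the claim holds for every n ≥ 1.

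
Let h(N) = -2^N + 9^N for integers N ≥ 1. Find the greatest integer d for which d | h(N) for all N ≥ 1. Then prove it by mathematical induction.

d = 7

Computing the first values: h(1) = 7 and h(2) = 77; gcd(7, 77) = 7, so d ≤ 7.
We prove 7 | -2^N + 9^N for all N ≥ 1 by induction on N.
When N = 1: h(1) = 7 = 7·(1), so 7 | h(1).
Inductive step: assume the claim holds for N = p, i.e. 7 | h(p). Then
9^{p+1} − 2^{p+1} = 9·9^p − 2·2^p = 9·(9^p − 2^p) + (7)·2^p. The first term is divisible by 7 by the inductive hypothesis, and the second term (7)·2^p is divisible by 7 since 7 | 7. Hence 7 | h(p+1).
By induction, the statement is established for all N ≥ 1.
Therefore the largest such d is 7.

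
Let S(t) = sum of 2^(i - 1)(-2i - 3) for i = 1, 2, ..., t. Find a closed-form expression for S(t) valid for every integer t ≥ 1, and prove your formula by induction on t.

S(t) = -2^t(2t + 1) + 1

We claim S(t) = -2^t(2t + 1) + 1 for all t ≥ 1.
For the base case t = 1: S(1) = -5, and the closed form gives -5. They agree.
For the inductive step, assume it holds for an arbitrary i ≥ 1, so S(i) = -2^i(2i + 1) + 1.
Then S(i+1) = S(i) + (2^i(-2i - 5)) = (-2^i(2i + 1) + 1) + (2^i(-2i - 5)).
Simplifying, S(i+1) = -4·2^i·i - 6·2^i + 1 = -2^(i+1)(2(i+1) + 1) + 1,
which is the closed form with t = i+1.
This completes the induction.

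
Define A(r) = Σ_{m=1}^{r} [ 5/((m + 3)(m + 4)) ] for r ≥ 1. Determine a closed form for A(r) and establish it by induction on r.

We claim A(r) = 5r/(4(r + 4)) for all r ≥ 1.
When r = 1: A(1) = 1/4, and the closed form gives 1/4. They agree.
For the inductive step, assume it holds for an arbitrary m ≥ 1, so A(m) = 5m/(4(m + 4)).
Then A(m+1) = A(m) + (5/((m + 4)(m + 5))) = (5m/(4(m + 4))) + (5/((m + 4)(m + 5))).
Simplifying, A(m+1) = 5(m + 1)/(4(m + 5)) = 5(m+1)/(4((m+1) + 4)),
which is the closed form with r = m+1.
This completes the induction.

A(r) = 5r/(4(r + 4))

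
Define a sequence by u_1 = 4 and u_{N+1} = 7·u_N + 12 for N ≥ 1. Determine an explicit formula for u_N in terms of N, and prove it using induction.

Computing the first terms: u_1 = 4, u_2 = 40, u_3 = 292. This suggests u_N = 6·7^(N - 1) - 2.
When N = 1: the formula gives 4 = 4 = u_1.
Inductive step: suppose the statement holds for some i ≥ 1, so u_i = 6·7^(i - 1) - 2.
Then u_{i+1} = 7·u_i + 12 = 7·(6·7^(i - 1) - 2) + 12 = 6·7^i - 2 = 6·7^((i+1) - 1) - 2,
which is the claimed formula at N = i+1.
Hence, by induction on N, the claim holds for every N ≥ 1.

u_N = 6·7^(N - 1) - 2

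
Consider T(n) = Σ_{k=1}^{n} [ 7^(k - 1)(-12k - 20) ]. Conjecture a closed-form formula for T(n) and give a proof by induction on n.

T(n) = -7^n(2n + 3) + 3

We claim T(n) = -7^n(2n + 3) + 3 for all n ≥ 1.
Base step (n = 1): T(1) = -32, and the closed form gives -32. They agree.
Suppose the result is true for n = k, so T(k) = -7^k(2k + 3) + 3.
Then T(k+1) = T(k) + (7^k(-12k - 32)) = (-7^k(2k + 3) + 3) + (7^k(-12k - 32)).
Simplifying, T(k+1) = -14·7^k·k - 35·7^k + 3 = -7^(k+1)(2(k+1) + 3) + 3,
which is the closed form with n = k+1.
By the principle of mathematical induction, the result holds for all n ≥ 1.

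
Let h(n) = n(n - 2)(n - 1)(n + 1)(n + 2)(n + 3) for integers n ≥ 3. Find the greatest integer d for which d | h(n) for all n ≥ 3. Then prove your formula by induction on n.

Computing the first values: h(3) = 720 and h(4) = 5040; gcd(720, 5040) = 720, so d ≤ 720.
We prove 720 | n(n - 2)(n - 1)(n + 1)(n + 2)(n + 3) for all n ≥ 3 by induction on n.
Base step (n = 3): h(3) = 720 = 720·(1), so 720 | h(3).
Inductive step: assume the claim holds for n = k, i.e. 720 | h(k). Then
h(k+1) − h(k) = (k-1)·k·(k+1)·(k+2)·(k+3)·(k+4) − (k-2)·(k-1)·k·(k+1)·(k+2)·(k+3) = (k-1)·k·(k+1)·(k+2)·(k+3)·[(k+4) − (k-2)] = 6·(k-1)·k·(k+1)·(k+2)·(k+3). The product of 5 consecutive integers is divisible by (5)! = 120, so h(k+1) − h(k) is divisible by 6·120 = 720. By the inductive hypothesis 720 | h(k), hence 720 | h(k+1).
By induction, the statement is established for all n ≥ 3.
Therefore the largest such d is 720.

d = 720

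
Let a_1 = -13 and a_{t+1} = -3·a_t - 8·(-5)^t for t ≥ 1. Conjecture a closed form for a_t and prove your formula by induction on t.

Computing the first terms: a_1 = -13, a_2 = 79, a_3 = -437. This suggests a_t = 7(-3)^(t - 1) + 4(-5)^t.
When t = 1: the formula gives -13 = -13 = a_1.
Inductive step: suppose the statement holds for some i ≥ 1, so a_i = 7(-3)^(i - 1) + 4(-5)^i.
Then a_{i+1} = -3·a_i - 8·(-5)^i = -3·(7(-3)^(i - 1) + 4(-5)^i) - 8·(-5)^i = 7(-3)^i + 4(-5)^(i + 1) = 7(-3)^((i+1) - 1) + 4(-5)^(i+1),
which is the claimed formula at t = i+1.
By induction, the statement is established for all t ≥ 1.

a_t = 7(-3)^(t - 1) + 4(-5)^t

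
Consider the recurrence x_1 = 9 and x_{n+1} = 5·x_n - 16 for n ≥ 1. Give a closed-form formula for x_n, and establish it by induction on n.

x_n = 5^n + 4

Computing the first terms: x_1 = 9, x_2 = 29, x_3 = 129. This suggests x_n = 5^n + 4.
Base case (n = 1): the formula gives 9 = 9 = x_1.
Inductive step: assume the claim holds for n = j, so x_j = 5^j + 4.
Then x_{j+1} = 5·x_j - 16 = 5·(5^j + 4) - 16 = 5^(j + 1) + 4,
which is the claimed formula at n = j+1.
This completes the induction.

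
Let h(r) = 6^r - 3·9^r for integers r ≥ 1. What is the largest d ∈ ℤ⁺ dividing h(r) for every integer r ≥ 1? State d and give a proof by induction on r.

Computing the first values: h(1) = -21 and h(2) = -207; gcd(-21, -207) = 3, so d ≤ 3.
We prove 3 | 6^r - 3·9^r for all r ≥ 1 by induction on r.
Base step (r = 1): h(1) = -21 = 3·(-7), so 3 | h(1).
Suppose the result is true for r = k, i.e. 3 | h(k). Then
h(k+1) − 9·h(k) = (6^(k+1) - 3·9^(k+1)) − 9·(6^k - 3·9^k) = (1)·6^k·(6 − 9) = (-3)·6^k. Since 3 | h(k) by the inductive hypothesis, 3 | 9·h(k); and 3 | -3 since -3 = 3·-1. Therefore 3 | h(k+1).
This completes the induction.
Therefore the largest such d is 3.

d = 3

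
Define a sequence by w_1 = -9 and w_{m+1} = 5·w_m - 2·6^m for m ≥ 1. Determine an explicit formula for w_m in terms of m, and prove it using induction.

w_m = 3·5^(m - 1) - 2·6^m

Computing the first terms: w_1 = -9, w_2 = -57, w_3 = -357. This suggests w_m = 3·5^(m - 1) - 2·6^m.
Base step (m = 1): the formula gives -9 = -9 = w_1.
Inductive step: suppose the statement holds for some p ≥ 1, so w_p = 3·5^(p - 1) - 2·6^p.
Then w_{p+1} = 5·w_p - 2·6^p = 5·(3·5^(p - 1) - 2·6^p) - 2·6^p = 3·5^p - 2·6^(p + 1) = 3·5^((p+1) - 1) - 2·6^(p+1),
which is the claimed formula at m = p+1.
This completes the induction.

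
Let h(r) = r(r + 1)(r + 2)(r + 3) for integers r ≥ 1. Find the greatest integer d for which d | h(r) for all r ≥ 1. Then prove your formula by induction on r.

d = 24

Computing the first values: h(1) = 24 and h(2) = 120; gcd(24, 120) = 24, so d ≤ 24.
We prove 24 | r(r + 1)(r + 2)(r + 3) for all r ≥ 1 by induction on r.
Base step (r = 1): h(1) = 24 = 24·(1), so 24 | h(1).
For the inductive step, assume it holds for an arbitrary k ≥ 1, i.e. 24 | h(k). Then
h(k+1) − h(k) = (k+1)·(k+2)·(k+3)·(k+4) − k·(k+1)·(k+2)·(k+3) = (k+1)·(k+2)·(k+3)·[(k+4) − k] = 4·(k+1)·(k+2)·(k+3). The product of 3 consecutive integers is divisible by (3)! = 6, so h(k+1) − h(k) is divisible by 4·6 = 24. By the inductive hypothesis 24 | h(k), hence 24 | h(k+1).
Hence, by induction on r, the claim holds for every r ≥ 1.
Therefore the largest such d is 24.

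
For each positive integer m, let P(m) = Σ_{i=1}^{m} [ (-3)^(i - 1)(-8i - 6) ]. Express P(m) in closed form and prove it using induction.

We claim P(m) = 2(-3)^m(m + 1) - 2 for all m ≥ 1.
Base step (m = 1): P(1) = -14, and the closed form gives -14. They agree.
Suppose the result is true for m = i, so P(i) = 2(-3)^i(i + 1) - 2.
Then P(i+1) = P(i) + ((-3)^i(-8i - 14)) = (2(-3)^i(i + 1) - 2) + ((-3)^i(-8i - 14)).
Simplifying, P(i+1) = -6(-3)^i·i - 12(-3)^i - 2 = 2(-3)^(i+1)((i+1) + 1) - 2,
which is the closed form with m = i+1.
By the principle of mathematical induction, the result holds for all m ≥ 1.

P(m) = 2(-3)^m(m + 1) - 2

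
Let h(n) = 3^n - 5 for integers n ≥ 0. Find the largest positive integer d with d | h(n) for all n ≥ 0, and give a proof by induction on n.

Computing the first values: h(0) = -4 and h(1) = -2; gcd(-4, -2) = 2, so d ≤ 2.
We prove 2 | 3^n - 5 for all n ≥ 0 by induction on n.
Base case (n = 0): h(0) = -4 = 2·(-2), so 2 | h(0).
For the inductive step, assume it holds for an arbitrary p ≥ 0, i.e. 2 | h(p). Then
h(p+1) = 3^(p+1) - 5 = 3·(3^p - 5) + 10 = 3·h(p) + 10. The first term is divisible by 2 by the inductive hypothesis, and 10 is divisible by 2. Hence 2 | h(p+1).
This completes the induction.
Therefore the largest such d is 2.

d = 2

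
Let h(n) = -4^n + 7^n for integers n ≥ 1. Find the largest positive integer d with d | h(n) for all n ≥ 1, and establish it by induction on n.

Computing the first values: h(1) = 3 and h(2) = 33; gcd(3, 33) = 3, so d ≤ 3.
We prove 3 | -4^n + 7^n for all n ≥ 1 by induction on n.
When n = 1: h(1) = 3 = 3·(1), so 3 | h(1).
Inductive step: assume the claim holds for n = m, i.e. 3 | h(m). Then
7^{m+1} − 4^{m+1} = 7·7^m − 4·4^m = 7·(7^m − 4^m) + (3)·4^m. The first term is divisible by 3 by the inductive hypothesis, and the second term (3)·4^m is divisible by 3 since 3 | 3. Hence 3 | h(m+1).
Hence, by induction on n, the claim holds for every n ≥ 1.
Therefore the largest such d is 3.

d = 3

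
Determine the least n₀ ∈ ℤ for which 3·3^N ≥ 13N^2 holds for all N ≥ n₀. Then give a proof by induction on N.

n₀ = 4

At N = 3: 81 < 117, so the inequality fails and n₀ ≥ 4. We prove 3·3^N ≥ 13N^2 for all N ≥ 4.
When N = 4: 3·3^N = 243 and 13N^2 = 208, so 243 ≥ 208.
Inductive step: suppose the statement holds for some j ≥ 4, so 3·3^j ≥ 13j^2.
Then 3·3^(j + 1) = 3·(3·3^j) ≥ 3·(13j^2).
Also, for j ≥ 4 we have 3·(13j^2) ≥ 13(j+1)^2, since 3 ≥ (1 + 1/j)^2 for all j ≥ 4.
Combining, 3·3^(j + 1) ≥ 13(j+1)^2.
By the principle of mathematical induction, the result holds for all N ≥ 4.
Hence the smallest such n₀ is 4.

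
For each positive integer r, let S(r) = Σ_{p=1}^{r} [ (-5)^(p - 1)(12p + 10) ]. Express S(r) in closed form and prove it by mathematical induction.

S(r) = -2(-5)^r(r + 1) + 2

We claim S(r) = -2(-5)^r(r + 1) + 2 for all r ≥ 1.
Base case (r = 1): S(1) = 22, and the closed form gives 22. They agree.
Suppose the result is true for r = p, so S(p) = -2(-5)^p(p + 1) + 2.
Then S(p+1) = S(p) + ((-5)^p(12p + 22)) = (-2(-5)^p(p + 1) + 2) + ((-5)^p(12p + 22)).
Simplifying, S(p+1) = 10(-5)^p·p + 20(-5)^p + 2 = -2(-5)^(p+1)((p+1) + 1) + 2,
which is the closed form with r = p+1.
This completes the induction.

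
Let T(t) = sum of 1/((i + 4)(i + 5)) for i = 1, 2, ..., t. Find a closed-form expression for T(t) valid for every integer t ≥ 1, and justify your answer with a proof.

We claim T(t) = t/(5(t + 5)) for all t ≥ 1.
Base case (t = 1): T(1) = 1/30, and the closed form gives 1/30. They agree.
Inductive step: suppose the statement holds for some i ≥ 1, so T(i) = i/(5(i + 5)).
Then T(i+1) = T(i) + (1/((i + 5)(i + 6))) = (i/(5(i + 5))) + (1/((i + 5)(i + 6))).
Simplifying, T(i+1) = (i + 1)/(5(i + 6)) = (i+1)/(5((i+1) + 5)),
which is the closed form with t = i+1.
By induction, the statement is established for all t ≥ 1.

T(t) = t/(5(t + 5))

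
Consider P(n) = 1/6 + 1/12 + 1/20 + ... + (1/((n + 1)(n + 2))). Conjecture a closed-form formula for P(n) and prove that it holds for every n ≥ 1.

P(n) = n/(2(n + 2))

We claim P(n) = n/(2(n + 2)) for all n ≥ 1.
Base case (n = 1): P(1) = 1/6, and the closed form gives 1/6. They agree.
Inductive step: assume the claim holds for n = i, so P(i) = i/(2(i + 2)).
Then P(i+1) = P(i) + (1/((i + 2)(i + 3))) = (i/(2(i + 2))) + (1/((i + 2)(i + 3))).
Simplifying, P(i+1) = (i + 1)/(2(i + 3)) = (i+1)/(2((i+1) + 2)),
which is the closed form with n = i+1.
By induction, the statement is established for all n ≥ 1.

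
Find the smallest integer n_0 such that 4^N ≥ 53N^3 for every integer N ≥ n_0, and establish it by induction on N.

n_0 = 8

At N = 7: 16384 < 18179, so the inequality fails and n_0 ≥ 8. We prove 4^N ≥ 53N^3 for all N ≥ 8.
Base case (N = 8): 4^N = 65536 and 53N^3 = 27136, so 65536 ≥ 27136.
For the inductive step, assume it holds for an arbitrary i ≥ 8, so 4^i ≥ 53i^3.
Then 4^(i + 1) = 4·(4^i) ≥ 4·(53i^3).
Also, for i ≥ 8 we have 4·(53i^3) ≥ 53(i+1)^3, since 4 ≥ (1 + 1/i)^3 for all i ≥ 8.
Combining, 4^(i + 1) ≥ 53(i+1)^3.
By the principle of mathematical induction, the result holds for all N ≥ 8.
Hence the smallest such n_0 is 8.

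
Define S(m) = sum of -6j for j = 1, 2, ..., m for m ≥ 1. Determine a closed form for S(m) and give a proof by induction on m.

We claim S(m) = -3m(m + 1) for all m ≥ 1.
Base step (m = 1): S(1) = -6, and the closed form gives -6. They agree.
Inductive step: suppose the statement holds for some j ≥ 1, so S(j) = 3j(-j - 1).
Then S(j+1) = S(j) + (-6j - 6) = (3j(-j - 1)) + (-6j - 6).
Simplifying, S(j+1) = -3(j + 1)(j + 2) = -3(j+1)((j+1) + 1),
which is the closed form with m = j+1.
This completes the induction.

S(m) = -3m(m + 1)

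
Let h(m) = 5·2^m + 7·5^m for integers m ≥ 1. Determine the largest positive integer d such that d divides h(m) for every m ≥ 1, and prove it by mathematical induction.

Computing the first values: h(1) = 45 and h(2) = 195; gcd(45, 195) = 15, so d ≤ 15.
We prove 15 | 5·2^m + 7·5^m for all m ≥ 1 by induction on m.
Base step (m = 1): h(1) = 45 = 15·(3), so 15 | h(1).
Inductive step: suppose the statement holds for some i ≥ 1, i.e. 15 | h(i). Then
h(i+1) − 5·h(i) = (5·2^(i+1) + 7·5^(i+1)) − 5·(5·2^i + 7·5^i) = (5)·2^i·(2 − 5) = (-15)·2^i. Since 15 | h(i) by the inductive hypothesis, 15 | 5·h(i); and 15 | -15 since -15 = 15·-1. Therefore 15 | h(i+1).
By induction, the statement is established for all m ≥ 1.
Therefore the largest such d is 15.

d = 15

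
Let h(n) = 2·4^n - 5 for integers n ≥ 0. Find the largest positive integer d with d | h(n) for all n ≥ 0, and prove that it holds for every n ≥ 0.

Computing the first values: h(0) = -3 and h(1) = 3; gcd(-3, 3) = 3, so d ≤ 3.
We prove 3 | 2·4^n - 5 for all n ≥ 0 by induction on n.
Base step (n = 0): h(0) = -3 = 3·(-1), so 3 | h(0).
Inductive step: suppose the statement holds for some j ≥ 0, i.e. 3 | h(j). Then
h(j+1) = 2·4^(j+1) - 5 = 4·(2·4^j - 5) + 15 = 4·h(j) + 15. The first term is divisible by 3 by the inductive hypothesis, and 15 is divisible by 3. Hence 3 | h(j+1).
This completes the induction.
Therefore the largest such d is 3.

d = 3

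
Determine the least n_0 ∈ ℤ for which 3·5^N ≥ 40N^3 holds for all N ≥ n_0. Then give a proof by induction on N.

n_0 = 5

At N = 4: 1875 < 2560, so the inequality fails and n_0 ≥ 5. We prove 3·5^N ≥ 40N^3 for all N ≥ 5.
For the base case N = 5: 3·5^N = 9375 and 40N^3 = 5000, so 9375 ≥ 5000.
Inductive step: suppose the statement holds for some m ≥ 5, so 3·5^m ≥ 40m^3.
Then 3·5^(m + 1) = 5·(3·5^m) ≥ 5·(40m^3).
Also, for m ≥ 5 we have 5·(40m^3) ≥ 40(m+1)^3, since 5 ≥ (1 + 1/m)^3 for all m ≥ 5.
Combining, 3·5^(m + 1) ≥ 40(m+1)^3.
By induction, the statement is established for all N ≥ 5.
Hence the smallest such n_0 is 5.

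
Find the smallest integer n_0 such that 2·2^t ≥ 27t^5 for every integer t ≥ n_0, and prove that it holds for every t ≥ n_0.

At t = 27: 268435456 < 387420489, so the inequality fails and n_0 ≥ 28. We prove 2·2^t ≥ 27t^5 for all t ≥ 28.
For the base case t = 28: 2·2^t = 536870912 and 27t^5 = 464679936, so 536870912 ≥ 464679936.
Suppose the result is true for t = k, so 2·2^k ≥ 27k^5.
Then 2·2^(k + 1) = 2·(2·2^k) ≥ 2·(27k^5).
Also, for k ≥ 28 we have 2·(27k^5) ≥ 27(k+1)^5, since 2 ≥ (1 + 1/k)^5 for all k ≥ 28.
Combining, 2·2^(k + 1) ≥ 27(k+1)^5.
By the principle of mathematical induction, the result holds for all t ≥ 28.
Hence the smallest such n_0 is 28.

n_0 = 28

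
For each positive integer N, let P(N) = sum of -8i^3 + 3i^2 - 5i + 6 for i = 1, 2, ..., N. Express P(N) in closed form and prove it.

We claim P(N) = -N(2N^3 + 3N^2 + 3N - 4) for all N ≥ 1.
For the base case N = 1: P(1) = -4, and the closed form gives -4. They agree.
Suppose the result is true for N = i, so P(i) = i(-2i^3 - 3i^2 - 3i + 4).
Then P(i+1) = P(i) + (-8i^3 - 21i^2 - 23i - 4) = (i(-2i^3 - 3i^2 - 3i + 4)) + (-8i^3 - 21i^2 - 23i - 4).
Simplifying, P(i+1) = -(i + 1)(2i^3 + 9i^2 + 15i + 4) = -(i+1)(2(i+1)^3 + 3(i+1)^2 + 3(i+1) - 4),
which is the closed form with N = i+1.
This completes the induction.

P(N) = -N(2N^3 + 3N^2 + 3N - 4)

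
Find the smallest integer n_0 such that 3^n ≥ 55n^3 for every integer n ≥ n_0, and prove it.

n_0 = 10

At n = 9: 19683 < 40095, so the inequality fails and n_0 ≥ 10. We prove 3^n ≥ 55n^3 for all n ≥ 10.
When n = 10: 3^n = 59049 and 55n^3 = 55000, so 59049 ≥ 55000.
For the inductive step, assume it holds for an arbitrary p ≥ 10, so 3^p ≥ 55p^3.
Then 3^(p + 1) = 3·(3^p) ≥ 3·(55p^3).
Also, for p ≥ 10 we have 3·(55p^3) ≥ 55(p+1)^3, since 3 ≥ (1 + 1/p)^3 for all p ≥ 10.
Combining, 3^(p + 1) ≥ 55(p+1)^3.
By the principle of mathematical induction, the result holds for all n ≥ 10.
Hence the smallest such n_0 is 10.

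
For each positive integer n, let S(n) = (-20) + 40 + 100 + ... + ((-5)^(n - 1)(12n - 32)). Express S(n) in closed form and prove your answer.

We claim S(n) = (-5)^n(-2n + 5) - 5 for all n ≥ 1.
For the base case n = 1: S(1) = -20, and the closed form gives -20. They agree.
Inductive step: assume the claim holds for n = m, so S(m) = (-5)^m(-2m + 5) - 5.
Then S(m+1) = S(m) + ((-5)^m(12m - 20)) = ((-5)^m(-2m + 5) - 5) + ((-5)^m(12m - 20)).
Simplifying, S(m+1) = 10(-5)^m·m - 15(-5)^m - 5 = (-5)^(m+1)(-2(m+1) + 5) - 5,
which is the closed form with n = m+1.
By the principle of mathematical induction, the result holds for all n ≥ 1.

S(n) = (-5)^n(-2n + 5) - 5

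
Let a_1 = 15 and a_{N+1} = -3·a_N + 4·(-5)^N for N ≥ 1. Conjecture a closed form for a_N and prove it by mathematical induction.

Computing the first terms: a_1 = 15, a_2 = -65, a_3 = 295. This suggests a_N = 5(-3)^(N - 1) - 2(-5)^N.
Base step (N = 1): the formula gives 15 = 15 = a_1.
Inductive step: suppose the statement holds for some k ≥ 1, so a_k = 5(-3)^(k - 1) - 2(-5)^k.
Then a_{k+1} = -3·a_k + 4·(-5)^k = -3·(5(-3)^(k - 1) - 2(-5)^k) + 4·(-5)^k = 5(-3)^k - 2(-5)^(k + 1) = 5(-3)^((k+1) - 1) - 2(-5)^(k+1),
which is the claimed formula at N = k+1.
Hence, by induction on N, the claim holds for every N ≥ 1.

a_N = 5(-3)^(N - 1) - 2(-5)^N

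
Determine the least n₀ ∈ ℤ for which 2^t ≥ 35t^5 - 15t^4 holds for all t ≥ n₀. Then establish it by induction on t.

n₀ = 30

At t = 29: 536870912 < 707281000, so the inequality fails and n₀ ≥ 30. We prove 2^t ≥ 35t^5 - 15t^4 for all t ≥ 30.
Base case (t = 30): 2^t = 1073741824 and 35t^5 - 15t^4 = 838350000, so 1073741824 ≥ 838350000.
Inductive step: assume the claim holds for t = j, so 2^j ≥ 35j^5 - 15j^4.
Then 2^(j + 1) = 2·(2^j) ≥ 2·(35j^5 - 15j^4).
Also, for j ≥ 30 we have 2·(35j^5 - 15j^4) ≥ 35(j+1)^5 - 15(j+1)^4, since 2·(35j^5 - 15j^4) − (35(j+1)^5 - 15(j+1)^4) = 35j^5 - 190j^4 - 290j^3 - 260j^2 - 115j - 20, which is nonnegative for all j ≥ 30.
Combining, 2^(j + 1) ≥ 35(j+1)^5 - 15(j+1)^4.
By the principle of mathematical induction, the result holds for all t ≥ 30.
Hence the smallest such n₀ is 30.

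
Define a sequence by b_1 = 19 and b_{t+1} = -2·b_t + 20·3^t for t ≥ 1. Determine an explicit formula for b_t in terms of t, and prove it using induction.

b_t = 7(-2)^(t - 1) + 4·3^t

Computing the first terms: b_1 = 19, b_2 = 22, b_3 = 136. This suggests b_t = 7(-2)^(t - 1) + 4·3^t.
Base step (t = 1): the formula gives 19 = 19 = b_1.
Inductive step: assume the claim holds for t = r, so b_r = 7(-2)^(r - 1) + 4·3^r.
Then b_{r+1} = -2·b_r + 20·3^r = -2·(7(-2)^(r - 1) + 4·3^r) + 20·3^r = 7(-2)^r + 4·3^(r + 1) = 7(-2)^((r+1) - 1) + 4·3^(r+1),
which is the claimed formula at t = r+1.
This completes the induction.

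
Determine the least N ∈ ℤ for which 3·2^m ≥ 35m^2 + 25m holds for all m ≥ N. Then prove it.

At m = 10: 3072 < 3750, so the inequality fails and N ≥ 11. We prove 3·2^m ≥ 35m^2 + 25m for all m ≥ 11.
When m = 11: 3·2^m = 6144 and 35m^2 + 25m = 4510, so 6144 ≥ 4510.
For the inductive step, assume it holds for an arbitrary r ≥ 11, so 3·2^r ≥ 35r^2 + 25r.
Then 3·2^(r + 1) = 2·(3·2^r) ≥ 2·(35r^2 + 25r).
Also, for r ≥ 11 we have 2·(35r^2 + 25r) ≥ 35(r+1)^2 + 25(r+1), since 2·(35r^2 + 25r) − (35(r+1)^2 + 25(r+1)) = 35r^2 - 45r - 60, which is nonnegative for all r ≥ 11.
Combining, 3·2^(r + 1) ≥ 35(r+1)^2 + 25(r+1).
Hence, by induction on m, the claim holds for every m ≥ 11.
Hence the smallest such N is 11.

N = 11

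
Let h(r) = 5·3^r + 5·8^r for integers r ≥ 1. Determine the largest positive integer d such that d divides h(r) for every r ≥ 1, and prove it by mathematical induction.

Computing the first values: h(1) = 55 and h(2) = 365; gcd(55, 365) = 5, so d ≤ 5.
We prove 5 | 5·3^r + 5·8^r for all r ≥ 1 by induction on r.
When r = 1: h(1) = 55 = 5·(11), so 5 | h(1).
Suppose the result is true for r = m, i.e. 5 | h(m). Then
h(m+1) − 8·h(m) = (5·3^(m+1) + 5·8^(m+1)) − 8·(5·3^m + 5·8^m) = (5)·3^m·(3 − 8) = (-25)·3^m. Since 5 | h(m) by the inductive hypothesis, 5 | 8·h(m); and 5 | -25 since -25 = 5·-5. Therefore 5 | h(m+1).
By the principle of mathematical induction, the result holds for all r ≥ 1.
Therefore the largest such d is 5.

d = 5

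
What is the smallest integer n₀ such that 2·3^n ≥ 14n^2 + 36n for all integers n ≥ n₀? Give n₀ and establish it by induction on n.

n₀ = 6

At n = 5: 486 < 530, so the inequality fails and n₀ ≥ 6. We prove 2·3^n ≥ 14n^2 + 36n for all n ≥ 6.
For the base case n = 6: 2·3^n = 1458 and 14n^2 + 36n = 720, so 1458 ≥ 720.
Suppose the result is true for n = i, so 2·3^i ≥ 14i^2 + 36i.
Then 2·3^(i + 1) = 3·(2·3^i) ≥ 3·(14i^2 + 36i).
Also, for i ≥ 6 we have 3·(14i^2 + 36i) ≥ 14(i+1)^2 + 36(i+1), since 3·(14i^2 + 36i) − (14(i+1)^2 + 36(i+1)) = 28i^2 + 44i - 50, which is nonnegative for all i ≥ 6.
Combining, 2·3^(i + 1) ≥ 14(i+1)^2 + 36(i+1).
Hence, by induction on n, the claim holds for every n ≥ 6.
Hence the smallest such n₀ is 6.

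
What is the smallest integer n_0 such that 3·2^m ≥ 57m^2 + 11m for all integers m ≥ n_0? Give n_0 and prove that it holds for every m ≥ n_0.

n_0 = 12

At m = 11: 6144 < 7018, so the inequality fails and n_0 ≥ 12. We prove 3·2^m ≥ 57m^2 + 11m for all m ≥ 12.
When m = 12: 3·2^m = 12288 and 57m^2 + 11m = 8340, so 12288 ≥ 8340.
For the inductive step, assume it holds for an arbitrary k ≥ 12, so 3·2^k ≥ 57k^2 + 11k.
Then 3·2^(k + 1) = 2·(3·2^k) ≥ 2·(57k^2 + 11k).
Also, for k ≥ 12 we have 2·(57k^2 + 11k) ≥ 57(k+1)^2 + 11(k+1), since 2·(57k^2 + 11k) − (57(k+1)^2 + 11(k+1)) = 57k^2 - 103k - 68, which is nonnegative for all k ≥ 12.
Combining, 3·2^(k + 1) ≥ 57(k+1)^2 + 11(k+1).
By induction, the statement is established for all m ≥ 12.
Hence the smallest such n_0 is 12.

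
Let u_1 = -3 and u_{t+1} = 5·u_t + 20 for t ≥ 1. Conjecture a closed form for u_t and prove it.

Computing the first terms: u_1 = -3, u_2 = 5, u_3 = 45. This suggests u_t = 2·5^(t - 1) - 5.
When t = 1: the formula gives -3 = -3 = u_1.
Inductive step: suppose the statement holds for some m ≥ 1, so u_m = 2·5^(m - 1) - 5.
Then u_{m+1} = 5·u_m + 20 = 5·(2·5^(m - 1) - 5) + 20 = 2·5^m - 5 = 2·5^((m+1) - 1) - 5,
which is the claimed formula at t = m+1.
Hence, by induction on t, the claim holds for every t ≥ 1.

u_t = 2·5^(t - 1) - 5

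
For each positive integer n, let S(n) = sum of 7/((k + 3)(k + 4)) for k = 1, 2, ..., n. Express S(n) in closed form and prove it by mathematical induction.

S(n) = 7n/(4(n + 4))

We claim S(n) = 7n/(4(n + 4)) for all n ≥ 1.
For the base case n = 1: S(1) = 7/20, and the closed form gives 7/20. They agree.
Inductive step: assume the claim holds for n = k, so S(k) = 7k/(4(k + 4)).
Then S(k+1) = S(k) + (7/((k + 4)(k + 5))) = (7k/(4(k + 4))) + (7/((k + 4)(k + 5))).
Simplifying, S(k+1) = 7(k + 1)/(4(k + 5)) = 7(k+1)/(4((k+1) + 4)),
which is the closed form with n = k+1.
By induction, the statement is established for all n ≥ 1.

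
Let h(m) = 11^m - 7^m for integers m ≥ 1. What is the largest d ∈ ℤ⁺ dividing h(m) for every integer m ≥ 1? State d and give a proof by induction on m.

d = 4

Computing the first values: h(1) = 4 and h(2) = 72; gcd(4, 72) = 4, so d ≤ 4.
We prove 4 | 11^m - 7^m for all m ≥ 1 by induction on m.
Base step (m = 1): h(1) = 4 = 4·(1), so 4 | h(1).
Inductive step: suppose the statement holds for some k ≥ 1, i.e. 4 | h(k). Then
11^{k+1} − 7^{k+1} = 11·11^k − 7·7^k = 11·(11^k − 7^k) + (4)·7^k. The first term is divisible by 4 by the inductive hypothesis, and the second term (4)·7^k is divisible by 4 since 4 | 4. Hence 4 | h(k+1).
Hence, by induction on m, the claim holds for every m ≥ 1.
Therefore the largest such d is 4.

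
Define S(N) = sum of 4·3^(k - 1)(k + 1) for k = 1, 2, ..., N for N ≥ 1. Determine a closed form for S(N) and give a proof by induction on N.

We claim S(N) = 3^N(2N + 1) - 1 for all N ≥ 1.
For the base case N = 1: S(1) = 8, and the closed form gives 8. They agree.
Suppose the result is true for N = k, so S(k) = 3^k(2k + 1) - 1.
Then S(k+1) = S(k) + (4·3^k(k + 2)) = (3^k(2k + 1) - 1) + (4·3^k(k + 2)).
Simplifying, S(k+1) = 6·3^k·k + 9·3^k - 1 = 3^(k+1)(2(k+1) + 1) - 1,
which is the closed form with N = k+1.
This completes the induction.

S(N) = 3^N(2N + 1) - 1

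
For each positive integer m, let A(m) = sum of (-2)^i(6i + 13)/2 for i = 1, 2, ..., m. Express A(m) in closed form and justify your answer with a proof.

We claim A(m) = (-2)^m(2m + 5) - 5 for all m ≥ 1.
When m = 1: A(1) = -19, and the closed form gives -19. They agree.
For the inductive step, assume it holds for an arbitrary i ≥ 1, so A(i) = (-2)^i(2i + 5) - 5.
Then A(i+1) = A(i) + ((-2)^i(-6i - 19)) = ((-2)^i(2i + 5) - 5) + ((-2)^i(-6i - 19)).
Simplifying, A(i+1) = -4(-2)^i·i - 14(-2)^i - 5 = (-2)^(i+1)(2(i+1) + 5) - 5,
which is the closed form with m = i+1.
Hence, by induction on m, the claim holds for every m ≥ 1.

A(m) = (-2)^m(2m + 5) - 5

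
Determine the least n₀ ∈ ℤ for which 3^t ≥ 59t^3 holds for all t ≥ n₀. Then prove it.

n₀ = 10

At t = 9: 19683 < 43011, so the inequality fails and n₀ ≥ 10. We prove 3^t ≥ 59t^3 for all t ≥ 10.
When t = 10: 3^t = 59049 and 59t^3 = 59000, so 59049 ≥ 59000.
Inductive step: suppose the statement holds for some m ≥ 10, so 3^m ≥ 59m^3.
Then 3^(m + 1) = 3·(3^m) ≥ 3·(59m^3).
Also, for m ≥ 10 we have 3·(59m^3) ≥ 59(m+1)^3, since 3 ≥ (1 + 1/m)^3 for all m ≥ 10.
Combining, 3^(m + 1) ≥ 59(m+1)^3.
Hence, by induction on t, the claim holds for every t ≥ 10.
Hence the smallest such n₀ is 10.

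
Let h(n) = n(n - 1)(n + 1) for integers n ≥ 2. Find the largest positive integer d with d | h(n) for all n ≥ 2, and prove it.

Computing the first values: h(2) = 6 and h(3) = 24; gcd(6, 24) = 6, so d ≤ 6.
We prove 6 | n(n - 1)(n + 1) for all n ≥ 2 by induction on n.
Base case (n = 2): h(2) = 6 = 6·(1), so 6 | h(2).
Inductive step: suppose the statement holds for some r ≥ 2, i.e. 6 | h(r). Then
h(r+1) − h(r) = r·(r+1)·(r+2) − (r-1)·r·(r+1) = r·(r+1)·[(r+2) − (r-1)] = 3·r·(r+1). The product of 2 consecutive integers is divisible by (2)! = 2, so h(r+1) − h(r) is divisible by 3·2 = 6. By the inductive hypothesis 6 | h(r), hence 6 | h(r+1).
By the principle of mathematical induction, the result holds for all n ≥ 2.
Therefore the largest such d is 6.

d = 6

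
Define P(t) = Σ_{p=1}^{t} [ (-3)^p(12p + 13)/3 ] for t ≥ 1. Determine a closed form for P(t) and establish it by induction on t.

We claim P(t) = (-3)^t(3t + 4) - 4 for all t ≥ 1.
Base case (t = 1): P(1) = -25, and the closed form gives -25. They agree.
For the inductive step, assume it holds for an arbitrary p ≥ 1, so P(p) = (-3)^p(3p + 4) - 4.
Then P(p+1) = P(p) + ((-3)^p(-12p - 25)) = ((-3)^p(3p + 4) - 4) + ((-3)^p(-12p - 25)).
Simplifying, P(p+1) = -9(-3)^p·p - 21(-3)^p - 4 = (-3)^(p+1)(3(p+1) + 4) - 4,
which is the closed form with t = p+1.
Hence, by induction on t, the claim holds for every t ≥ 1.

P(t) = (-3)^t(3t + 4) - 4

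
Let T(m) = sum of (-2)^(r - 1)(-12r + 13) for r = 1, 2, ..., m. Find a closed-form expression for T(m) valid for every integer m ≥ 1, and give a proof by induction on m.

We claim T(m) = (-2)^m(4m - 3) + 3 for all m ≥ 1.
Base step (m = 1): T(1) = 1, and the closed form gives 1. They agree.
Inductive step: assume the claim holds for m = r, so T(r) = (-2)^r(4r - 3) + 3.
Then T(r+1) = T(r) + ((-2)^r(-12r + 1)) = ((-2)^r(4r - 3) + 3) + ((-2)^r(-12r + 1)).
Simplifying, T(r+1) = (-2)^(r + 1) + (-2)^(r + 3)r + 3 = (-2)^(r+1)(4(r+1) - 3) + 3,
which is the closed form with m = r+1.
Hence, by induction on m, the claim holds for every m ≥ 1.

T(m) = (-2)^m(4m - 3) + 3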